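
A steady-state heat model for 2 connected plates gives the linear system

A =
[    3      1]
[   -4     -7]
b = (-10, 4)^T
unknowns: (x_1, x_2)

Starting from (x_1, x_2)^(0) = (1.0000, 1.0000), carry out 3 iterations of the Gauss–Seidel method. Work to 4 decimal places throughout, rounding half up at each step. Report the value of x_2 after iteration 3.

Iteration 1:
  x_1 = (-10 - (1)·1.0000) / (3) = -3.6667
  x_2 = (4 - (-4)·-3.6667) / (-7) = 1.5238
Iteration 2:
  x_1 = (-10 - (1)·1.5238) / (3) = -3.8413
  x_2 = (4 - (-4)·-3.8413) / (-7) = 1.6236
Iteration 3:
  x_1 = (-10 - (1)·1.6236) / (3) = -3.8745
  x_2 = (4 - (-4)·-3.8745) / (-7) = 1.6426

1.6426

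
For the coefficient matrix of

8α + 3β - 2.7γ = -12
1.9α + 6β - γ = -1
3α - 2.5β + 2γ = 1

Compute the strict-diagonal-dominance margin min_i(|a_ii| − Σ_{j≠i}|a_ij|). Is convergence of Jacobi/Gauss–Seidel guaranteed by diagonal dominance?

-3.5

row 1: |8| − (3+2.7) = 2.3
row 2: |6| − (1.9+1) = 3.1
row 3: |2| − (3+2.5) = -3.5
minimum over rows = -3.5 → not strictly diagonally dominant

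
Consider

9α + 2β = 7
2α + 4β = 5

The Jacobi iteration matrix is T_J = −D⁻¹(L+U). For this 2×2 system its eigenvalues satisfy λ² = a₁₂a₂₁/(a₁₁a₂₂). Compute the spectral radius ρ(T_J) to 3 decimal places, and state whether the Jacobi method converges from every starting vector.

0.333

a₁₂a₂₁/(a₁₁a₂₂) = (2)·(2) / ((9)·(4)) = 0.111111
ρ = √|0.111111| = √0.111111 = 0.333
ρ < 1, so Jacobi converges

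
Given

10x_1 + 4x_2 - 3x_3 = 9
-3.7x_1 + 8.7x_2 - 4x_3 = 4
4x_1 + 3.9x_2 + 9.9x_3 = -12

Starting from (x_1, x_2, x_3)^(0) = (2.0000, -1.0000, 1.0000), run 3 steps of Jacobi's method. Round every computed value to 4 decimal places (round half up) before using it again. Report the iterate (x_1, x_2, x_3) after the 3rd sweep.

(-0.0238, -0.8412, -1.2472)

Iteration 1:
  x_1 = (9 - (4)·-1.0000 - (-3)·1.0000) / (10) = 1.6000
  x_2 = (4 - (-3.7)·2.0000 - (-4)·1.0000) / (8.7) = 1.7701
  x_3 = (-12 - (4)·2.0000 - (3.9)·-1.0000) / (9.9) = -1.6263
Iteration 2:
  x_1 = (9 - (4)·1.7701 - (-3)·-1.6263) / (10) = -0.2959
  x_2 = (4 - (-3.7)·1.6000 - (-4)·-1.6263) / (8.7) = 0.3925
  x_3 = (-12 - (4)·1.6000 - (3.9)·1.7701) / (9.9) = -2.5559
Iteration 3:
  x_1 = (9 - (4)·0.3925 - (-3)·-2.5559) / (10) = -0.0238
  x_2 = (4 - (-3.7)·-0.2959 - (-4)·-2.5559) / (8.7) = -0.8412
  x_3 = (-12 - (4)·-0.2959 - (3.9)·0.3925) / (9.9) = -1.2472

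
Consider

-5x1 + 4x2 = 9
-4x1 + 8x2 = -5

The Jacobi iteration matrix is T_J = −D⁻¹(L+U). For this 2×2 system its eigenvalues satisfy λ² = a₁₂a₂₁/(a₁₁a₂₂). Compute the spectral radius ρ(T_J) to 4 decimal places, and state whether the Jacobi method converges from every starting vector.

0.6325

a₁₂a₂₁/(a₁₁a₂₂) = (4)·(-4) / ((-5)·(8)) = 0.400000
ρ = √|0.400000| = √0.400000 = 0.6325
ρ < 1, so Jacobi converges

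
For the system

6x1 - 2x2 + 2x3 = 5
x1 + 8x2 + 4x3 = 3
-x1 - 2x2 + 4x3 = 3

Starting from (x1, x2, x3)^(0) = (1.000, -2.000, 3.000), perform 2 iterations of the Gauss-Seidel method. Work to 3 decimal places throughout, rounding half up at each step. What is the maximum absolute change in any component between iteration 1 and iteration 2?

1.320

Iteration 1:
  x1 = (5 - (-2)·-2.000 - (2)·3.000) / (6) = -0.833
  x2 = (3 - (1)·-0.833 - (4)·3.000) / (8) = -1.021
  x3 = (3 - (-1)·-0.833 - (-2)·-1.021) / (4) = 0.031
Iteration 2:
  x1 = (5 - (-2)·-1.021 - (2)·0.031) / (6) = 0.483
  x2 = (3 - (1)·0.483 - (4)·0.031) / (8) = 0.299
  x3 = (3 - (-1)·0.483 - (-2)·0.299) / (4) = 1.020
Change: (1.316, 1.320, 0.989) → max |·| = 1.320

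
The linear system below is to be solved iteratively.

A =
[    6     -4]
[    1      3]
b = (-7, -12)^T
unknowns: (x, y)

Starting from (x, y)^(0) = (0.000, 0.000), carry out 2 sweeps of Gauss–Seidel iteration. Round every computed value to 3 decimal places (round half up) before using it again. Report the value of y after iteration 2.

Iteration 1:
  x = (-7 - (-4)·0.000) / (6) = -1.167
  y = (-12 - (1)·-1.167) / (3) = -3.611
Iteration 2:
  x = (-7 - (-4)·-3.611) / (6) = -3.574
  y = (-12 - (1)·-3.574) / (3) = -2.809

-2.809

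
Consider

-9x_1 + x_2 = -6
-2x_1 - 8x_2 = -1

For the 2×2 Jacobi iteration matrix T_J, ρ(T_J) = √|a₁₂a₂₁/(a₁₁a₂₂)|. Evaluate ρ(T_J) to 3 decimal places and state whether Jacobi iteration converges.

0.167

a₁₂a₂₁/(a₁₁a₂₂) = (1)·(-2) / ((-9)·(-8)) = -0.027778
ρ = √|-0.027778| = √0.027778 = 0.167
ρ < 1, so Jacobi converges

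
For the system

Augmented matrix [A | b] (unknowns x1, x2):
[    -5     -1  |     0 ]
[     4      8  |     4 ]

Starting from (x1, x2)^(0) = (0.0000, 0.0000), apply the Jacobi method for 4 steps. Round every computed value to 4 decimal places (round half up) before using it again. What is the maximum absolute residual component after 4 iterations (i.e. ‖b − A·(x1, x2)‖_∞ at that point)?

0.0400

Iteration 1:
  x1 = (0 - (-1)·0.0000) / (-5) = 0.0000
  x2 = (4 - (4)·0.0000) / (8) = 0.5000
Iteration 2:
  x1 = (0 - (-1)·0.5000) / (-5) = -0.1000
  x2 = (4 - (4)·0.0000) / (8) = 0.5000
Iteration 3:
  x1 = (0 - (-1)·0.5000) / (-5) = -0.1000
  x2 = (4 - (4)·-0.1000) / (8) = 0.5500
Iteration 4:
  x1 = (0 - (-1)·0.5500) / (-5) = -0.1100
  x2 = (4 - (4)·-0.1000) / (8) = 0.5500
Residual b − A·x = (0.0000, 0.0400); ∞-norm = 0.0400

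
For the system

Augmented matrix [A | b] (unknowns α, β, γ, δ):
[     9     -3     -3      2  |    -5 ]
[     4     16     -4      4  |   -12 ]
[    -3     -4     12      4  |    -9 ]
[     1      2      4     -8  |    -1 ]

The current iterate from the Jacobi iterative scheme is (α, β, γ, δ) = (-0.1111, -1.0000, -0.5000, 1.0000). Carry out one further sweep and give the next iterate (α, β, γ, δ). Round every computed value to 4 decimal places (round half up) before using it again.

One sweep:
  α = (-5 - (-3)·-1.0000 - (-3)·-0.5000 - (2)·1.0000) / (9) = -1.2778
  β = (-12 - (4)·-0.1111 - (-4)·-0.5000 - (4)·1.0000) / (16) = -1.0972
  γ = (-9 - (-3)·-0.1111 - (-4)·-1.0000 - (4)·1.0000) / (12) = -1.4444
  δ = (-1 - (1)·-0.1111 - (2)·-1.0000 - (4)·-0.5000) / (-8) = -0.3889

(-1.2778, -1.0972, -1.4444, -0.3889)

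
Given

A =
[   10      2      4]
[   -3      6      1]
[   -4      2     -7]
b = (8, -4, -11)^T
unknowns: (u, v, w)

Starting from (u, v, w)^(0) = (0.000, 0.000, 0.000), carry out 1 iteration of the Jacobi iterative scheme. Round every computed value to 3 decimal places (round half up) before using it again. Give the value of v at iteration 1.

Iteration 1:
  u = (8 - (2)·0.000 - (4)·0.000) / (10) = 0.800
  v = (-4 - (-3)·0.000 - (1)·0.000) / (6) = -0.667
  w = (-11 - (-4)·0.000 - (2)·0.000) / (-7) = 1.571

-0.667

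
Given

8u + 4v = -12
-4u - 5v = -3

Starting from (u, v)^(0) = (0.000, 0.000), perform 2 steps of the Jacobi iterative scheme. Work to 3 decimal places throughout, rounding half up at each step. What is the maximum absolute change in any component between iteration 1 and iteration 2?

1.200

Iteration 1:
  u = (-12 - (4)·0.000) / (8) = -1.500
  v = (-3 - (-4)·0.000) / (-5) = 0.600
Iteration 2:
  u = (-12 - (4)·0.600) / (8) = -1.800
  v = (-3 - (-4)·-1.500) / (-5) = 1.800
Change: (-0.300, 1.200) → max |·| = 1.200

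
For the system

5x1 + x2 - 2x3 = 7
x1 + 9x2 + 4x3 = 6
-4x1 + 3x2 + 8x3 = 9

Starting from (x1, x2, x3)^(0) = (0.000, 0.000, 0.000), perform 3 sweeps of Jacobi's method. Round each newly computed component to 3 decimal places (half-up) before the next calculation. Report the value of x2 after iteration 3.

Iteration 1:
  x1 = (7 - (1)·0.000 - (-2)·0.000) / (5) = 1.400
  x2 = (6 - (1)·0.000 - (4)·0.000) / (9) = 0.667
  x3 = (9 - (-4)·0.000 - (3)·0.000) / (8) = 1.125
Iteration 2:
  x1 = (7 - (1)·0.667 - (-2)·1.125) / (5) = 1.717
  x2 = (6 - (1)·1.400 - (4)·1.125) / (9) = 0.011
  x3 = (9 - (-4)·1.400 - (3)·0.667) / (8) = 1.575
Iteration 3:
  x1 = (7 - (1)·0.011 - (-2)·1.575) / (5) = 2.028
  x2 = (6 - (1)·1.717 - (4)·1.575) / (9) = -0.224
  x3 = (9 - (-4)·1.717 - (3)·0.011) / (8) = 1.979

-0.224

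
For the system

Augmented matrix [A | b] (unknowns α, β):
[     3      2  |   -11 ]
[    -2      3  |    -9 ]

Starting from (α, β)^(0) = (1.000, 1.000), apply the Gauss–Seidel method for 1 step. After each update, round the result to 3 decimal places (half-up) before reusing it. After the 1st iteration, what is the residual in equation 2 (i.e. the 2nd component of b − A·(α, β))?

0.001

Iteration 1:
  α = (-11 - (2)·1.000) / (3) = -4.333
  β = (-9 - (-2)·-4.333) / (3) = -5.889
Residual b − A·x = (13.777, 0.001)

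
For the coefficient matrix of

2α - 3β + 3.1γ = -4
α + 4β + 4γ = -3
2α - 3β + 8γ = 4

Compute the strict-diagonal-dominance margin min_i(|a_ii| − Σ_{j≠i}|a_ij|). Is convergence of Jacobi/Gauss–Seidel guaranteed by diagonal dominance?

-4.1

row 1: |2| − (3+3.1) = -4.1
row 2: |4| − (1+4) = -1
row 3: |8| − (2+3) = 3
minimum over rows = -4.1 → not strictly diagonally dominant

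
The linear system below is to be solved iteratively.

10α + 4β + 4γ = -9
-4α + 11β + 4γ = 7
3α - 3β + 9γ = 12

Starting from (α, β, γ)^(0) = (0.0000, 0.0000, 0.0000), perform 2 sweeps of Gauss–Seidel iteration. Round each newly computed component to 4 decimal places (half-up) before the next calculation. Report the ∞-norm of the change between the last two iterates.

0.9290

Iteration 1:
  α = (-9 - (4)·0.0000 - (4)·0.0000) / (10) = -0.9000
  β = (7 - (-4)·-0.9000 - (4)·0.0000) / (11) = 0.3091
  γ = (12 - (3)·-0.9000 - (-3)·0.3091) / (9) = 1.7364
Iteration 2:
  α = (-9 - (4)·0.3091 - (4)·1.7364) / (10) = -1.7182
  β = (7 - (-4)·-1.7182 - (4)·1.7364) / (11) = -0.6199
  γ = (12 - (3)·-1.7182 - (-3)·-0.6199) / (9) = 1.6994
Change: (-0.8182, -0.9290, -0.0370) → max |·| = 0.9290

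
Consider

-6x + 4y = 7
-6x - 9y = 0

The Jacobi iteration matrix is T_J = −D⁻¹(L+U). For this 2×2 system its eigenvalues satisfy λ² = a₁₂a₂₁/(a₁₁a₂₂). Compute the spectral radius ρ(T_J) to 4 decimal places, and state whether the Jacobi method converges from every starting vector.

0.6667

a₁₂a₂₁/(a₁₁a₂₂) = (4)·(-6) / ((-6)·(-9)) = -0.444444
ρ = √|-0.444444| = √0.444444 = 0.6667
ρ < 1, so Jacobi converges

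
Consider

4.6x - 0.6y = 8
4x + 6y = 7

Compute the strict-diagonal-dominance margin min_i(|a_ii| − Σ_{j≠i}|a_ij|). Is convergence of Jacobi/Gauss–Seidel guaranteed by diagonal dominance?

2

row 1: |4.6| − (0.6) = 4
row 2: |6| − (4) = 2
minimum over rows = 2 → strictly diagonally dominant (convergence guaranteed)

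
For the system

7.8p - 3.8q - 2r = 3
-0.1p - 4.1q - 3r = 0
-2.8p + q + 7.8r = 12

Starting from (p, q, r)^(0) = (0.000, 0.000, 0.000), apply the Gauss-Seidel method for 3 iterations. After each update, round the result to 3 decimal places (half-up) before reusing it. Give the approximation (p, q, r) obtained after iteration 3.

Iteration 1:
  p = (3 - (-3.8)·0.000 - (-2)·0.000) / (7.8) = 0.385
  q = (0 - (-0.1)·0.385 - (-3)·0.000) / (-4.1) = -0.009
  r = (12 - (-2.8)·0.385 - (1)·-0.009) / (7.8) = 1.678
Iteration 2:
  p = (3 - (-3.8)·-0.009 - (-2)·1.678) / (7.8) = 0.810
  q = (0 - (-0.1)·0.810 - (-3)·1.678) / (-4.1) = -1.248
  r = (12 - (-2.8)·0.810 - (1)·-1.248) / (7.8) = 1.989
Iteration 3:
  p = (3 - (-3.8)·-1.248 - (-2)·1.989) / (7.8) = 0.287
  q = (0 - (-0.1)·0.287 - (-3)·1.989) / (-4.1) = -1.462
  r = (12 - (-2.8)·0.287 - (1)·-1.462) / (7.8) = 1.829

(0.287, -1.462, 1.829)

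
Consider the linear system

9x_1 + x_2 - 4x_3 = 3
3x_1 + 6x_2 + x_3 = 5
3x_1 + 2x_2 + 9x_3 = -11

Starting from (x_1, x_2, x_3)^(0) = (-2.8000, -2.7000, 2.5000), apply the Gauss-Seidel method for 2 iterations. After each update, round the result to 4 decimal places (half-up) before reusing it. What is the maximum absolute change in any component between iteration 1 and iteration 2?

2.1171

Iteration 1:
  x_1 = (3 - (1)·-2.7000 - (-4)·2.5000) / (9) = 1.7444
  x_2 = (5 - (3)·1.7444 - (1)·2.5000) / (6) = -0.4555
  x_3 = (-11 - (3)·1.7444 - (2)·-0.4555) / (9) = -1.7025
Iteration 2:
  x_1 = (3 - (1)·-0.4555 - (-4)·-1.7025) / (9) = -0.3727
  x_2 = (5 - (3)·-0.3727 - (1)·-1.7025) / (6) = 1.3034
  x_3 = (-11 - (3)·-0.3727 - (2)·1.3034) / (9) = -1.3876
Change: (-2.1171, 1.7589, 0.3149) → max |·| = 2.1171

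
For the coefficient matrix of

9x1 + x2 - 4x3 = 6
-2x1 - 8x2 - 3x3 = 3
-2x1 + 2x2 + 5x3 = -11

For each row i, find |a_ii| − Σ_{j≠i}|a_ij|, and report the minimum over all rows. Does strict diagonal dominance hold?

row 1: |9| − (1+4) = 4
row 2: |-8| − (2+3) = 3
row 3: |5| − (2+2) = 1
minimum over rows = 1 → strictly diagonally dominant (convergence guaranteed)

1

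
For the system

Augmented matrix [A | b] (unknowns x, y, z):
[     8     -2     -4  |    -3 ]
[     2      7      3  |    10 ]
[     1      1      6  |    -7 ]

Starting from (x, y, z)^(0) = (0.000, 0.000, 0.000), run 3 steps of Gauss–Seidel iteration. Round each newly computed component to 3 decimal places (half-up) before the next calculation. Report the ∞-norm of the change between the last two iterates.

Iteration 1:
  x = (-3 - (-2)·0.000 - (-4)·0.000) / (8) = -0.375
  y = (10 - (2)·-0.375 - (3)·0.000) / (7) = 1.536
  z = (-7 - (1)·-0.375 - (1)·1.536) / (6) = -1.360
Iteration 2:
  x = (-3 - (-2)·1.536 - (-4)·-1.360) / (8) = -0.671
  y = (10 - (2)·-0.671 - (3)·-1.360) / (7) = 2.203
  z = (-7 - (1)·-0.671 - (1)·2.203) / (6) = -1.422
Iteration 3:
  x = (-3 - (-2)·2.203 - (-4)·-1.422) / (8) = -0.535
  y = (10 - (2)·-0.535 - (3)·-1.422) / (7) = 2.191
  z = (-7 - (1)·-0.535 - (1)·2.191) / (6) = -1.443
Change: (0.136, -0.012, -0.021) → max |·| = 0.136

0.136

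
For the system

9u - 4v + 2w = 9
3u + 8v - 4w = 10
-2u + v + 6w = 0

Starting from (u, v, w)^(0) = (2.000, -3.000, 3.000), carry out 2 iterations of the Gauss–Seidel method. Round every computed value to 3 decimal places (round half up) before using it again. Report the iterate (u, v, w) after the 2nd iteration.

Iteration 1:
  u = (9 - (-4)·-3.000 - (2)·3.000) / (9) = -1.000
  v = (10 - (3)·-1.000 - (-4)·3.000) / (8) = 3.125
  w = (0 - (-2)·-1.000 - (1)·3.125) / (6) = -0.854
Iteration 2:
  u = (9 - (-4)·3.125 - (2)·-0.854) / (9) = 2.579
  v = (10 - (3)·2.579 - (-4)·-0.854) / (8) = -0.144
  w = (0 - (-2)·2.579 - (1)·-0.144) / (6) = 0.884

(2.579, -0.144, 0.884)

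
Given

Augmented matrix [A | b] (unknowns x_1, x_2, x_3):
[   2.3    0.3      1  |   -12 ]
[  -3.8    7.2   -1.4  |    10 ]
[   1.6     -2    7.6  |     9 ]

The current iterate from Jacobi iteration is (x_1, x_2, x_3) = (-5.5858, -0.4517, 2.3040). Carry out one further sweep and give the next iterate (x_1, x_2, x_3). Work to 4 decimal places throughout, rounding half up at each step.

One sweep:
  x_1 = (-12 - (0.3)·-0.4517 - (1)·2.3040) / (2.3) = -6.1602
  x_2 = (10 - (-3.8)·-5.5858 - (-1.4)·2.3040) / (7.2) = -1.1112
  x_3 = (9 - (1.6)·-5.5858 - (-2)·-0.4517) / (7.6) = 2.2413

(-6.1602, -1.1112, 2.2413)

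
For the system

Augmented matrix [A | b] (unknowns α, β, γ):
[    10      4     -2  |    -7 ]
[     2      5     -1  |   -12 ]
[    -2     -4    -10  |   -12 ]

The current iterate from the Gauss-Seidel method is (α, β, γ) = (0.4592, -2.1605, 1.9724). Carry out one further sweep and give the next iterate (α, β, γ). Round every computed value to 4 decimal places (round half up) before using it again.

One sweep:
  α = (-7 - (4)·-2.1605 - (-2)·1.9724) / (10) = 0.5587
  β = (-12 - (2)·0.5587 - (-1)·1.9724) / (5) = -2.2290
  γ = (-12 - (-2)·0.5587 - (-4)·-2.2290) / (-10) = 1.9799

(0.5587, -2.2290, 1.9799)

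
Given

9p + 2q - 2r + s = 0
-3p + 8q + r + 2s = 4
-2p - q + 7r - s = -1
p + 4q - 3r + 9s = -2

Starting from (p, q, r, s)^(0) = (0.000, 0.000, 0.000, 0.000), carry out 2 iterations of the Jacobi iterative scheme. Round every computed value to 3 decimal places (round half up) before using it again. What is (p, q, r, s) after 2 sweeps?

(-0.118, 0.573, -0.103, -0.492)

Iteration 1:
  p = (0 - (2)·0.000 - (-2)·0.000 - (1)·0.000) / (9) = 0.000
  q = (4 - (-3)·0.000 - (1)·0.000 - (2)·0.000) / (8) = 0.500
  r = (-1 - (-2)·0.000 - (-1)·0.000 - (-1)·0.000) / (7) = -0.143
  s = (-2 - (1)·0.000 - (4)·0.000 - (-3)·0.000) / (9) = -0.222
Iteration 2:
  p = (0 - (2)·0.500 - (-2)·-0.143 - (1)·-0.222) / (9) = -0.118
  q = (4 - (-3)·0.000 - (1)·-0.143 - (2)·-0.222) / (8) = 0.573
  r = (-1 - (-2)·0.000 - (-1)·0.500 - (-1)·-0.222) / (7) = -0.103
  s = (-2 - (1)·0.000 - (4)·0.500 - (-3)·-0.143) / (9) = -0.492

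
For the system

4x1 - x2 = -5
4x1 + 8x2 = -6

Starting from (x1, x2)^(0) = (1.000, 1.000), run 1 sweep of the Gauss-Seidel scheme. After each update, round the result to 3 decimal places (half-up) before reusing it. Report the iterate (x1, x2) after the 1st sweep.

Iteration 1:
  x1 = (-5 - (-1)·1.000) / (4) = -1.000
  x2 = (-6 - (4)·-1.000) / (8) = -0.250

(-1.000, -0.250)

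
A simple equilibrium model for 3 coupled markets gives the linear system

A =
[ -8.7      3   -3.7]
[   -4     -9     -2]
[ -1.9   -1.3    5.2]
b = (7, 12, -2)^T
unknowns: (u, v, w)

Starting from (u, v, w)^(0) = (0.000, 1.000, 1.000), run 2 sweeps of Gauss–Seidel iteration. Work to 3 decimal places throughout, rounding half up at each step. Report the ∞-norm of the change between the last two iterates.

Iteration 1:
  u = (7 - (3)·1.000 - (-3.7)·1.000) / (-8.7) = -0.885
  v = (12 - (-4)·-0.885 - (-2)·1.000) / (-9) = -1.162
  w = (-2 - (-1.9)·-0.885 - (-1.3)·-1.162) / (5.2) = -0.998
Iteration 2:
  u = (7 - (3)·-1.162 - (-3.7)·-0.998) / (-8.7) = -0.781
  v = (12 - (-4)·-0.781 - (-2)·-0.998) / (-9) = -0.764
  w = (-2 - (-1.9)·-0.781 - (-1.3)·-0.764) / (5.2) = -0.861
Change: (0.104, 0.398, 0.137) → max |·| = 0.398

0.398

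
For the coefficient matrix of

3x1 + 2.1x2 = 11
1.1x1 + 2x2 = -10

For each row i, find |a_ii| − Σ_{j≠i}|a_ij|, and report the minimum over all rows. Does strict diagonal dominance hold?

row 1: |3| − (2.1) = 0.9
row 2: |2| − (1.1) = 0.9
minimum over rows = 0.9 → strictly diagonally dominant (convergence guaranteed)

0.9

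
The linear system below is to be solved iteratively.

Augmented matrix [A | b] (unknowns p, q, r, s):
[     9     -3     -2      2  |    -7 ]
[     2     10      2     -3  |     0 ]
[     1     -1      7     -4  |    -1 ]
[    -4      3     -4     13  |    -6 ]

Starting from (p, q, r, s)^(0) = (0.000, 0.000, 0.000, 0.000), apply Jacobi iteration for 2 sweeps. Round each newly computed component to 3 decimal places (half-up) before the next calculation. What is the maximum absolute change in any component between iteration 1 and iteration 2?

Iteration 1:
  p = (-7 - (-3)·0.000 - (-2)·0.000 - (2)·0.000) / (9) = -0.778
  q = (0 - (2)·0.000 - (2)·0.000 - (-3)·0.000) / (10) = 0.000
  r = (-1 - (1)·0.000 - (-1)·0.000 - (-4)·0.000) / (7) = -0.143
  s = (-6 - (-4)·0.000 - (3)·0.000 - (-4)·0.000) / (13) = -0.462
Iteration 2:
  p = (-7 - (-3)·0.000 - (-2)·-0.143 - (2)·-0.462) / (9) = -0.707
  q = (0 - (2)·-0.778 - (2)·-0.143 - (-3)·-0.462) / (10) = 0.046
  r = (-1 - (1)·-0.778 - (-1)·0.000 - (-4)·-0.462) / (7) = -0.296
  s = (-6 - (-4)·-0.778 - (3)·0.000 - (-4)·-0.143) / (13) = -0.745
Change: (0.071, 0.046, -0.153, -0.283) → max |·| = 0.283

0.283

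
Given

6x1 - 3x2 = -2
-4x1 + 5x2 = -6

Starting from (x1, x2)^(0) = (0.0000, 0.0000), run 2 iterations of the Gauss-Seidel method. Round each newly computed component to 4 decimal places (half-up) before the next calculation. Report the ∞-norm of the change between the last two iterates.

0.7333

Iteration 1:
  x1 = (-2 - (-3)·0.0000) / (6) = -0.3333
  x2 = (-6 - (-4)·-0.3333) / (5) = -1.4666
Iteration 2:
  x1 = (-2 - (-3)·-1.4666) / (6) = -1.0666
  x2 = (-6 - (-4)·-1.0666) / (5) = -2.0533
Change: (-0.7333, -0.5867) → max |·| = 0.7333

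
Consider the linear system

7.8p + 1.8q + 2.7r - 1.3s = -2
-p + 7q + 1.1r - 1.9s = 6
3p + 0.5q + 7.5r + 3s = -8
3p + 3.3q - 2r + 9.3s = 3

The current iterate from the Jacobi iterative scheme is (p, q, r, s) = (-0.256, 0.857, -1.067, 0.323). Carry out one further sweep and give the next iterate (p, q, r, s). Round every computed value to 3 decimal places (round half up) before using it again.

One sweep:
  p = (-2 - (1.8)·0.857 - (2.7)·-1.067 - (-1.3)·0.323) / (7.8) = -0.031
  q = (6 - (-1)·-0.256 - (1.1)·-1.067 - (-1.9)·0.323) / (7) = 1.076
  r = (-8 - (3)·-0.256 - (0.5)·0.857 - (3)·0.323) / (7.5) = -1.151
  s = (3 - (3)·-0.256 - (3.3)·0.857 - (-2)·-1.067) / (9.3) = -0.128

(-0.031, 1.076, -1.151, -0.128)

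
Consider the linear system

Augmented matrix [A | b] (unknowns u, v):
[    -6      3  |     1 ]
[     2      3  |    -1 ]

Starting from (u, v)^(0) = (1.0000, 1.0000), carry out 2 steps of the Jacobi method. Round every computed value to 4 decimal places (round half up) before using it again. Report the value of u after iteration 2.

Iteration 1:
  u = (1 - (3)·1.0000) / (-6) = 0.3333
  v = (-1 - (2)·1.0000) / (3) = -1.0000
Iteration 2:
  u = (1 - (3)·-1.0000) / (-6) = -0.6667
  v = (-1 - (2)·0.3333) / (3) = -0.5555

-0.6667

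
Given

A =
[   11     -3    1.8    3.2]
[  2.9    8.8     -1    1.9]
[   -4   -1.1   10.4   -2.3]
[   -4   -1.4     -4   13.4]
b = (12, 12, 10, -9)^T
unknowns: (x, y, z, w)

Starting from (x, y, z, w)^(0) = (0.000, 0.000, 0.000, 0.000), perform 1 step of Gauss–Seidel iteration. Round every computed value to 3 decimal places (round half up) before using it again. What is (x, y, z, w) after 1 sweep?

Iteration 1:
  x = (12 - (-3)·0.000 - (1.8)·0.000 - (3.2)·0.000) / (11) = 1.091
  y = (12 - (2.9)·1.091 - (-1)·0.000 - (1.9)·0.000) / (8.8) = 1.004
  z = (10 - (-4)·1.091 - (-1.1)·1.004 - (-2.3)·0.000) / (10.4) = 1.487
  w = (-9 - (-4)·1.091 - (-1.4)·1.004 - (-4)·1.487) / (13.4) = 0.203

(1.091, 1.004, 1.487, 0.203)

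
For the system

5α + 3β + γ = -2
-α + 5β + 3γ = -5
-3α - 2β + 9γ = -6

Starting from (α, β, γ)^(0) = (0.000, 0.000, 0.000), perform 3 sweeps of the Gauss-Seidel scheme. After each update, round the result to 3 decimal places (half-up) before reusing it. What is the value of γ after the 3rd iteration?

Iteration 1:
  α = (-2 - (3)·0.000 - (1)·0.000) / (5) = -0.400
  β = (-5 - (-1)·-0.400 - (3)·0.000) / (5) = -1.080
  γ = (-6 - (-3)·-0.400 - (-2)·-1.080) / (9) = -1.040
Iteration 2:
  α = (-2 - (3)·-1.080 - (1)·-1.040) / (5) = 0.456
  β = (-5 - (-1)·0.456 - (3)·-1.040) / (5) = -0.285
  γ = (-6 - (-3)·0.456 - (-2)·-0.285) / (9) = -0.578
Iteration 3:
  α = (-2 - (3)·-0.285 - (1)·-0.578) / (5) = -0.113
  β = (-5 - (-1)·-0.113 - (3)·-0.578) / (5) = -0.676
  γ = (-6 - (-3)·-0.113 - (-2)·-0.676) / (9) = -0.855

-0.855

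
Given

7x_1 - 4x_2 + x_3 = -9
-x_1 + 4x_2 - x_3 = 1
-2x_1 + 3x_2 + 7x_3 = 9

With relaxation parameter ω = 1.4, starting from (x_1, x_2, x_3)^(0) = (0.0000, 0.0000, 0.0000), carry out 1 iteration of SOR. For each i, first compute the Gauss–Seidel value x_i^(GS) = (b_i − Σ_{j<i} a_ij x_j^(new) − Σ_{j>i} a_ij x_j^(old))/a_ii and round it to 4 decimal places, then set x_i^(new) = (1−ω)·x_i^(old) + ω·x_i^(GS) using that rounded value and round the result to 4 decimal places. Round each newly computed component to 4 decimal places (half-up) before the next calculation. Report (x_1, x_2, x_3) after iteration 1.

(-1.8000, -0.2800, 1.2480)

Iteration 1:
  x_1: GS value = (-9 - (-4)·0.0000 - (1)·0.0000) / (7) = -1.2857;  x_1 ← (1−ω)·0.0000 + ω·-1.2857 = -1.8000
  x_2: GS value = (1 - (-1)·-1.8000 - (-1)·0.0000) / (4) = -0.2000;  x_2 ← (1−ω)·0.0000 + ω·-0.2000 = -0.2800
  x_3: GS value = (9 - (-2)·-1.8000 - (3)·-0.2800) / (7) = 0.8914;  x_3 ← (1−ω)·0.0000 + ω·0.8914 = 1.2480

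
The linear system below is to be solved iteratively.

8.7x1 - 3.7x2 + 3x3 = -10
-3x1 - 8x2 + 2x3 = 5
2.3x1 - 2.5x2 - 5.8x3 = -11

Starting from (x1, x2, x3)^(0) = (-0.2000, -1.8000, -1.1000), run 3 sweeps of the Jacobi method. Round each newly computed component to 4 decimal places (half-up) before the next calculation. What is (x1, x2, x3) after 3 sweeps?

Iteration 1:
  x1 = (-10 - (-3.7)·-1.8000 - (3)·-1.1000) / (8.7) = -1.5356
  x2 = (5 - (-3)·-0.2000 - (2)·-1.1000) / (-8) = -0.8250
  x3 = (-11 - (2.3)·-0.2000 - (-2.5)·-1.8000) / (-5.8) = 2.5931
Iteration 2:
  x1 = (-10 - (-3.7)·-0.8250 - (3)·2.5931) / (8.7) = -2.3945
  x2 = (5 - (-3)·-1.5356 - (2)·2.5931) / (-8) = 0.5991
  x3 = (-11 - (2.3)·-1.5356 - (-2.5)·-0.8250) / (-5.8) = 1.6432
Iteration 3:
  x1 = (-10 - (-3.7)·0.5991 - (3)·1.6432) / (8.7) = -1.4613
  x2 = (5 - (-3)·-2.3945 - (2)·1.6432) / (-8) = 0.6837
  x3 = (-11 - (2.3)·-2.3945 - (-2.5)·0.5991) / (-5.8) = 0.6888

(-1.4613, 0.6837, 0.6888)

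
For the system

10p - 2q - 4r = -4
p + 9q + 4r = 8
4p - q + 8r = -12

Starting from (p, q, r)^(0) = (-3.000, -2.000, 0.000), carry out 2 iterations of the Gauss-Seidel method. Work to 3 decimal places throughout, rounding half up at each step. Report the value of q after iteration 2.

1.390

Iteration 1:
  p = (-4 - (-2)·-2.000 - (-4)·0.000) / (10) = -0.800
  q = (8 - (1)·-0.800 - (4)·0.000) / (9) = 0.978
  r = (-12 - (4)·-0.800 - (-1)·0.978) / (8) = -0.978
Iteration 2:
  p = (-4 - (-2)·0.978 - (-4)·-0.978) / (10) = -0.596
  q = (8 - (1)·-0.596 - (4)·-0.978) / (9) = 1.390
  r = (-12 - (4)·-0.596 - (-1)·1.390) / (8) = -1.028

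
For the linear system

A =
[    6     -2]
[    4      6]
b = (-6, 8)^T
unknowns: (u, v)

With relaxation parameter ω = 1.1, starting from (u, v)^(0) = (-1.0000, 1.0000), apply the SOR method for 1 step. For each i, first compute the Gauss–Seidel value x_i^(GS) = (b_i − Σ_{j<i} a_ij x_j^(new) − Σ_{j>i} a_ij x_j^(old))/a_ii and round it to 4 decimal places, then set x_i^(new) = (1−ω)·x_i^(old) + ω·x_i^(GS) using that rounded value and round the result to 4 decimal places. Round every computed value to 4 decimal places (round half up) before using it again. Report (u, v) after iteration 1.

(-0.6334, 1.8312)

Iteration 1:
  u: GS value = (-6 - (-2)·1.0000) / (6) = -0.6667;  u ← (1−ω)·-1.0000 + ω·-0.6667 = -0.6334
  v: GS value = (8 - (4)·-0.6334) / (6) = 1.7556;  v ← (1−ω)·1.0000 + ω·1.7556 = 1.8312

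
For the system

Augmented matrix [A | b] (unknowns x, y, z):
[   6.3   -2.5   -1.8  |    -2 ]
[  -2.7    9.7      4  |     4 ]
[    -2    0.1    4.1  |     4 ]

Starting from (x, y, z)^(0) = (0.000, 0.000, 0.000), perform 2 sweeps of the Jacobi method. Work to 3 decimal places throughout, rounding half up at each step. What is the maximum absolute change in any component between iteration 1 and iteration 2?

Iteration 1:
  x = (-2 - (-2.5)·0.000 - (-1.8)·0.000) / (6.3) = -0.317
  y = (4 - (-2.7)·0.000 - (4)·0.000) / (9.7) = 0.412
  z = (4 - (-2)·0.000 - (0.1)·0.000) / (4.1) = 0.976
Iteration 2:
  x = (-2 - (-2.5)·0.412 - (-1.8)·0.976) / (6.3) = 0.125
  y = (4 - (-2.7)·-0.317 - (4)·0.976) / (9.7) = -0.078
  z = (4 - (-2)·-0.317 - (0.1)·0.412) / (4.1) = 0.811
Change: (0.442, -0.490, -0.165) → max |·| = 0.490

0.490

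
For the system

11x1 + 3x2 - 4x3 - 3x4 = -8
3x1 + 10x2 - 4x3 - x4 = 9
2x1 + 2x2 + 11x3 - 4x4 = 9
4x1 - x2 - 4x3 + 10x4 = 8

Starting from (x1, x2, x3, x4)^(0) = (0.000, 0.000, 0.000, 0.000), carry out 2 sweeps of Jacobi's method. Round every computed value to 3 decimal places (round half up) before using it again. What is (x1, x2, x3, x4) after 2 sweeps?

(-0.457, 1.525, 1.078, 1.508)

Iteration 1:
  x1 = (-8 - (3)·0.000 - (-4)·0.000 - (-3)·0.000) / (11) = -0.727
  x2 = (9 - (3)·0.000 - (-4)·0.000 - (-1)·0.000) / (10) = 0.900
  x3 = (9 - (2)·0.000 - (2)·0.000 - (-4)·0.000) / (11) = 0.818
  x4 = (8 - (4)·0.000 - (-1)·0.000 - (-4)·0.000) / (10) = 0.800
Iteration 2:
  x1 = (-8 - (3)·0.900 - (-4)·0.818 - (-3)·0.800) / (11) = -0.457
  x2 = (9 - (3)·-0.727 - (-4)·0.818 - (-1)·0.800) / (10) = 1.525
  x3 = (9 - (2)·-0.727 - (2)·0.900 - (-4)·0.800) / (11) = 1.078
  x4 = (8 - (4)·-0.727 - (-1)·0.900 - (-4)·0.818) / (10) = 1.508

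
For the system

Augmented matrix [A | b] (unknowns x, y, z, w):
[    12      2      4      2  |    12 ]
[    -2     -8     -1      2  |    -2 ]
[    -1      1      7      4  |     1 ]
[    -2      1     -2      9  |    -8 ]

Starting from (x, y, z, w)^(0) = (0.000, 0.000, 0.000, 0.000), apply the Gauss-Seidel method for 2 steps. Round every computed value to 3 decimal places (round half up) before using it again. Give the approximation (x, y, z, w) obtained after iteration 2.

Iteration 1:
  x = (12 - (2)·0.000 - (4)·0.000 - (2)·0.000) / (12) = 1.000
  y = (-2 - (-2)·1.000 - (-1)·0.000 - (2)·0.000) / (-8) = 0.000
  z = (1 - (-1)·1.000 - (1)·0.000 - (4)·0.000) / (7) = 0.286
  w = (-8 - (-2)·1.000 - (1)·0.000 - (-2)·0.286) / (9) = -0.603
Iteration 2:
  x = (12 - (2)·0.000 - (4)·0.286 - (2)·-0.603) / (12) = 1.005
  y = (-2 - (-2)·1.005 - (-1)·0.286 - (2)·-0.603) / (-8) = -0.188
  z = (1 - (-1)·1.005 - (1)·-0.188 - (4)·-0.603) / (7) = 0.658
  w = (-8 - (-2)·1.005 - (1)·-0.188 - (-2)·0.658) / (9) = -0.498

(1.005, -0.188, 0.658, -0.498)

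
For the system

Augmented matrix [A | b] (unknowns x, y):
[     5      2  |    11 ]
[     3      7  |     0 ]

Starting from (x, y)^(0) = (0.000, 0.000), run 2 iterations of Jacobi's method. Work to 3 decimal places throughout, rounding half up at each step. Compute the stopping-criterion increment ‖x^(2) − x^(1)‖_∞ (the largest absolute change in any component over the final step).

0.943

Iteration 1:
  x = (11 - (2)·0.000) / (5) = 2.200
  y = (0 - (3)·0.000) / (7) = 0.000
Iteration 2:
  x = (11 - (2)·0.000) / (5) = 2.200
  y = (0 - (3)·2.200) / (7) = -0.943
Change: (0.000, -0.943) → max |·| = 0.943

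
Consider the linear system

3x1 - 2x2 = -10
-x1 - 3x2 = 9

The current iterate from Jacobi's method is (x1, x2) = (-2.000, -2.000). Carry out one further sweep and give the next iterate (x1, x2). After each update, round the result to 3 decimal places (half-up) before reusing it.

One sweep:
  x1 = (-10 - (-2)·-2.000) / (3) = -4.667
  x2 = (9 - (-1)·-2.000) / (-3) = -2.333

(-4.667, -2.333)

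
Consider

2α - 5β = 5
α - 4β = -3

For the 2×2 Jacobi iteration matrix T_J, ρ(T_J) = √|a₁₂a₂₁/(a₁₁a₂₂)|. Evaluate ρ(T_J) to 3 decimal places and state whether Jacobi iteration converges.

0.791

a₁₂a₂₁/(a₁₁a₂₂) = (-5)·(1) / ((2)·(-4)) = 0.625000
ρ = √|0.625000| = √0.625000 = 0.791
ρ < 1, so Jacobi converges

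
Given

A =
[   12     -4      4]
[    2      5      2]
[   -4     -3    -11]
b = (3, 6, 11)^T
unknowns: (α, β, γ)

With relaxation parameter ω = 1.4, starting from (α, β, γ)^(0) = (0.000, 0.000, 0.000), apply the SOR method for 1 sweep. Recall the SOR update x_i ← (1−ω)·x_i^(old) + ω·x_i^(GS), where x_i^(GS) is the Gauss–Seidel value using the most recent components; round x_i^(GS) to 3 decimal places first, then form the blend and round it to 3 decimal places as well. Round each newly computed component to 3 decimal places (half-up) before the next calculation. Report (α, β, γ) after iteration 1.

(0.350, 1.484, -2.145)

Iteration 1:
  α: GS value = (3 - (-4)·0.000 - (4)·0.000) / (12) = 0.250;  α ← (1−ω)·0.000 + ω·0.250 = 0.350
  β: GS value = (6 - (2)·0.350 - (2)·0.000) / (5) = 1.060;  β ← (1−ω)·0.000 + ω·1.060 = 1.484
  γ: GS value = (11 - (-4)·0.350 - (-3)·1.484) / (-11) = -1.532;  γ ← (1−ω)·0.000 + ω·-1.532 = -2.145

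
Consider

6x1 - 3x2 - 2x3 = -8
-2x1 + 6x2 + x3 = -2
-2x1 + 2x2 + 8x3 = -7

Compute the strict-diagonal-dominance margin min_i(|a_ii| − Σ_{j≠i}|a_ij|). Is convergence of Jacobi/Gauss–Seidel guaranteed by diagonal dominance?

1

row 1: |6| − (3+2) = 1
row 2: |6| − (2+1) = 3
row 3: |8| − (2+2) = 4
minimum over rows = 1 → strictly diagonally dominant (convergence guaranteed)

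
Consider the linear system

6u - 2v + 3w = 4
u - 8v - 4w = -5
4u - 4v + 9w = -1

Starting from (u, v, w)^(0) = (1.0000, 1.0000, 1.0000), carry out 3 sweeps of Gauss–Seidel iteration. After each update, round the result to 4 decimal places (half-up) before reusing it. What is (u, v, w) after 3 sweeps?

(1.0073, 0.8059, -0.2006)

Iteration 1:
  u = (4 - (-2)·1.0000 - (3)·1.0000) / (6) = 0.5000
  v = (-5 - (1)·0.5000 - (-4)·1.0000) / (-8) = 0.1875
  w = (-1 - (4)·0.5000 - (-4)·0.1875) / (9) = -0.2500
Iteration 2:
  u = (4 - (-2)·0.1875 - (3)·-0.2500) / (6) = 0.8542
  v = (-5 - (1)·0.8542 - (-4)·-0.2500) / (-8) = 0.8568
  w = (-1 - (4)·0.8542 - (-4)·0.8568) / (9) = -0.1100
Iteration 3:
  u = (4 - (-2)·0.8568 - (3)·-0.1100) / (6) = 1.0073
  v = (-5 - (1)·1.0073 - (-4)·-0.1100) / (-8) = 0.8059
  w = (-1 - (4)·1.0073 - (-4)·0.8059) / (9) = -0.2006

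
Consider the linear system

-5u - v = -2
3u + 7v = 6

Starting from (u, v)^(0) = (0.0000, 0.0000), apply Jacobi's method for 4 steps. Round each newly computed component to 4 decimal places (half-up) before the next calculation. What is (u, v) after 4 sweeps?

Iteration 1:
  u = (-2 - (-1)·0.0000) / (-5) = 0.4000
  v = (6 - (3)·0.0000) / (7) = 0.8571
Iteration 2:
  u = (-2 - (-1)·0.8571) / (-5) = 0.2286
  v = (6 - (3)·0.4000) / (7) = 0.6857
Iteration 3:
  u = (-2 - (-1)·0.6857) / (-5) = 0.2629
  v = (6 - (3)·0.2286) / (7) = 0.7592
Iteration 4:
  u = (-2 - (-1)·0.7592) / (-5) = 0.2482
  v = (6 - (3)·0.2629) / (7) = 0.7445

(0.2482, 0.7445)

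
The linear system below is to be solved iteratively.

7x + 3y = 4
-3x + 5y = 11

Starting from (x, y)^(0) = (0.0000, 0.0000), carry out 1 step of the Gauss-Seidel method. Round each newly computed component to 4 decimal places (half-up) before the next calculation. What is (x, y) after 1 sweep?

(0.5714, 2.5428)

Iteration 1:
  x = (4 - (3)·0.0000) / (7) = 0.5714
  y = (11 - (-3)·0.5714) / (5) = 2.5428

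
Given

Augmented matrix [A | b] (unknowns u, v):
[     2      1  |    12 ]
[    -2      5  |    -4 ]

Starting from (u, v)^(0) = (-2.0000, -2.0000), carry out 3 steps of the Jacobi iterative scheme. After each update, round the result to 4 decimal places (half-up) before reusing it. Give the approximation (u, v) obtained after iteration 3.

Iteration 1:
  u = (12 - (1)·-2.0000) / (2) = 7.0000
  v = (-4 - (-2)·-2.0000) / (5) = -1.6000
Iteration 2:
  u = (12 - (1)·-1.6000) / (2) = 6.8000
  v = (-4 - (-2)·7.0000) / (5) = 2.0000
Iteration 3:
  u = (12 - (1)·2.0000) / (2) = 5.0000
  v = (-4 - (-2)·6.8000) / (5) = 1.9200

(5.0000, 1.9200)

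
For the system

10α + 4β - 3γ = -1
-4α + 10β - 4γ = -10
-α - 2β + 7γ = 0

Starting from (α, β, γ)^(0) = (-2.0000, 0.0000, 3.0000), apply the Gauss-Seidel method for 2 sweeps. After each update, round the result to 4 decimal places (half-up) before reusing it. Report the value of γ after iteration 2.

Iteration 1:
  α = (-1 - (4)·0.0000 - (-3)·3.0000) / (10) = 0.8000
  β = (-10 - (-4)·0.8000 - (-4)·3.0000) / (10) = 0.5200
  γ = (0 - (-1)·0.8000 - (-2)·0.5200) / (7) = 0.2629
Iteration 2:
  α = (-1 - (4)·0.5200 - (-3)·0.2629) / (10) = -0.2291
  β = (-10 - (-4)·-0.2291 - (-4)·0.2629) / (10) = -0.9865
  γ = (0 - (-1)·-0.2291 - (-2)·-0.9865) / (7) = -0.3146

-0.3146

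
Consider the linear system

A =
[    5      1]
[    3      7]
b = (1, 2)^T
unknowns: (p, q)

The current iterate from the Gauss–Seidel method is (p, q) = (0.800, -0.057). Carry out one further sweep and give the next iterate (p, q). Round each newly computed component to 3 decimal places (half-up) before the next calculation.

(0.211, 0.195)

One sweep:
  p = (1 - (1)·-0.057) / (5) = 0.211
  q = (2 - (3)·0.211) / (7) = 0.195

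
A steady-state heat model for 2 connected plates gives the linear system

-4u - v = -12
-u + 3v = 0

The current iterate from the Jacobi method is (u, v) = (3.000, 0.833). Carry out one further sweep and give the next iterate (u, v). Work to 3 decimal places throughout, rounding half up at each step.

One sweep:
  u = (-12 - (-1)·0.833) / (-4) = 2.792
  v = (0 - (-1)·3.000) / (3) = 1.000

(2.792, 1.000)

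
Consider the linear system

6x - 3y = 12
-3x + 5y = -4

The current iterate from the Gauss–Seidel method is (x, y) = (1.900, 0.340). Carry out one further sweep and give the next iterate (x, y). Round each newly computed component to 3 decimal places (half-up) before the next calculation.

One sweep:
  x = (12 - (-3)·0.340) / (6) = 2.170
  y = (-4 - (-3)·2.170) / (5) = 0.502

(2.170, 0.502)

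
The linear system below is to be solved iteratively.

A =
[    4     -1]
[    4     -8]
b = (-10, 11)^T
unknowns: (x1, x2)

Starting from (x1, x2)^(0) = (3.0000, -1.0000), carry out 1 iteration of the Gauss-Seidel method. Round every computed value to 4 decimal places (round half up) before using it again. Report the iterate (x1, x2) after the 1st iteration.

Iteration 1:
  x1 = (-10 - (-1)·-1.0000) / (4) = -2.7500
  x2 = (11 - (4)·-2.7500) / (-8) = -2.7500

(-2.7500, -2.7500)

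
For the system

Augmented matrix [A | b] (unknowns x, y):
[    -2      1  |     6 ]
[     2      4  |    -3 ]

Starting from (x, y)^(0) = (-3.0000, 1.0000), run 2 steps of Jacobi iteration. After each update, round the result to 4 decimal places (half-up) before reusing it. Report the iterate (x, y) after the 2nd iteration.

Iteration 1:
  x = (6 - (1)·1.0000) / (-2) = -2.5000
  y = (-3 - (2)·-3.0000) / (4) = 0.7500
Iteration 2:
  x = (6 - (1)·0.7500) / (-2) = -2.6250
  y = (-3 - (2)·-2.5000) / (4) = 0.5000

(-2.6250, 0.5000)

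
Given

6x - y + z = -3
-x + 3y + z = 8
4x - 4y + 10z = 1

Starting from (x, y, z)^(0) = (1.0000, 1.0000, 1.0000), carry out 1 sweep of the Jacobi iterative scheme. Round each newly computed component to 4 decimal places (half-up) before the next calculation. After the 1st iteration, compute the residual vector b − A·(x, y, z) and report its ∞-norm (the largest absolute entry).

12.6668

Iteration 1:
  x = (-3 - (-1)·1.0000 - (1)·1.0000) / (6) = -0.5000
  y = (8 - (-1)·1.0000 - (1)·1.0000) / (3) = 2.6667
  z = (1 - (4)·1.0000 - (-4)·1.0000) / (10) = 0.1000
Residual b − A·x = (2.5667, -0.6001, 12.6668); ∞-norm = 12.6668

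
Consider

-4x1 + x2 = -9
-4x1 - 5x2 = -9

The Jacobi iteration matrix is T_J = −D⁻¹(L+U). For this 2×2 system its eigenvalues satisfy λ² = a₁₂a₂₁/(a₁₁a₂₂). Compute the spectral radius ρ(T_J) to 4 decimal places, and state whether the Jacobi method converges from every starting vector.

0.4472

a₁₂a₂₁/(a₁₁a₂₂) = (1)·(-4) / ((-4)·(-5)) = -0.200000
ρ = √|-0.200000| = √0.200000 = 0.4472
ρ < 1, so Jacobi converges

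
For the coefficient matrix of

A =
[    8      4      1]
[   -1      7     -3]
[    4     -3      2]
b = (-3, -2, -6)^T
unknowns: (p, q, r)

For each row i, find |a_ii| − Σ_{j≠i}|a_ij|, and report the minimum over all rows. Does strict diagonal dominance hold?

-5

row 1: |8| − (4+1) = 3
row 2: |7| − (1+3) = 3
row 3: |2| − (4+3) = -5
minimum over rows = -5 → not strictly diagonally dominant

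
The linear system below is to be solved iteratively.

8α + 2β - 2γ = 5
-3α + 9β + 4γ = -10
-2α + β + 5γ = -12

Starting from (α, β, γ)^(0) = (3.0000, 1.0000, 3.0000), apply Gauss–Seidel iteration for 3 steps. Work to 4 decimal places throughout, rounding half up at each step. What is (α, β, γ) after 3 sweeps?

Iteration 1:
  α = (5 - (2)·1.0000 - (-2)·3.0000) / (8) = 1.1250
  β = (-10 - (-3)·1.1250 - (4)·3.0000) / (9) = -2.0694
  γ = (-12 - (-2)·1.1250 - (1)·-2.0694) / (5) = -1.5361
Iteration 2:
  α = (5 - (2)·-2.0694 - (-2)·-1.5361) / (8) = 0.7583
  β = (-10 - (-3)·0.7583 - (4)·-1.5361) / (9) = -0.1756
  γ = (-12 - (-2)·0.7583 - (1)·-0.1756) / (5) = -2.0616
Iteration 3:
  α = (5 - (2)·-0.1756 - (-2)·-2.0616) / (8) = 0.1535
  β = (-10 - (-3)·0.1535 - (4)·-2.0616) / (9) = -0.1437
  γ = (-12 - (-2)·0.1535 - (1)·-0.1437) / (5) = -2.3099

(0.1535, -0.1437, -2.3099)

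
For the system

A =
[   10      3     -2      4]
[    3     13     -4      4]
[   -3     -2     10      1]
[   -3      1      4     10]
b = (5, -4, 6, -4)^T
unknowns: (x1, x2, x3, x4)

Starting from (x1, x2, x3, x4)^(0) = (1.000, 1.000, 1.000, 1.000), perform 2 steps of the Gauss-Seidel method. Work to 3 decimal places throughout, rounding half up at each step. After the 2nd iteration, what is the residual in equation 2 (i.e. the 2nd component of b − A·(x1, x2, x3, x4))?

1.447

Iteration 1:
  x1 = (5 - (3)·1.000 - (-2)·1.000 - (4)·1.000) / (10) = 0.000
  x2 = (-4 - (3)·0.000 - (-4)·1.000 - (4)·1.000) / (13) = -0.308
  x3 = (6 - (-3)·0.000 - (-2)·-0.308 - (1)·1.000) / (10) = 0.438
  x4 = (-4 - (-3)·0.000 - (1)·-0.308 - (4)·0.438) / (10) = -0.544
Iteration 2:
  x1 = (5 - (3)·-0.308 - (-2)·0.438 - (4)·-0.544) / (10) = 0.898
  x2 = (-4 - (3)·0.898 - (-4)·0.438 - (4)·-0.544) / (13) = -0.213
  x3 = (6 - (-3)·0.898 - (-2)·-0.213 - (1)·-0.544) / (10) = 0.881
  x4 = (-4 - (-3)·0.898 - (1)·-0.213 - (4)·0.881) / (10) = -0.462
Residual b − A·x = (0.269, 1.447, -0.080, 0.003)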